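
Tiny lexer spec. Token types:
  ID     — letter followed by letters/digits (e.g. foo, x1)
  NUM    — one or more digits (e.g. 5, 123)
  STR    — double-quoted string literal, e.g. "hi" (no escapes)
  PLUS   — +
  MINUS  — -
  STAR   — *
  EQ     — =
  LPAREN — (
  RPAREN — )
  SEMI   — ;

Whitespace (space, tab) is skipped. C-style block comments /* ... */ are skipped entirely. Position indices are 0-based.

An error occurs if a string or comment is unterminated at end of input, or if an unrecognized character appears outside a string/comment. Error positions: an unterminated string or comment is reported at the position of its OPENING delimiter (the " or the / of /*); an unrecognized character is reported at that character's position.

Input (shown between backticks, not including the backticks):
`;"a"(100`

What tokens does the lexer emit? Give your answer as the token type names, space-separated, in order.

pos=0: emit SEMI ';'
pos=1: enter STRING mode
pos=1: emit STR "a" (now at pos=4)
pos=4: emit LPAREN '('
pos=5: emit NUM '100' (now at pos=8)
DONE. 4 tokens: [SEMI, STR, LPAREN, NUM]

Answer: SEMI STR LPAREN NUM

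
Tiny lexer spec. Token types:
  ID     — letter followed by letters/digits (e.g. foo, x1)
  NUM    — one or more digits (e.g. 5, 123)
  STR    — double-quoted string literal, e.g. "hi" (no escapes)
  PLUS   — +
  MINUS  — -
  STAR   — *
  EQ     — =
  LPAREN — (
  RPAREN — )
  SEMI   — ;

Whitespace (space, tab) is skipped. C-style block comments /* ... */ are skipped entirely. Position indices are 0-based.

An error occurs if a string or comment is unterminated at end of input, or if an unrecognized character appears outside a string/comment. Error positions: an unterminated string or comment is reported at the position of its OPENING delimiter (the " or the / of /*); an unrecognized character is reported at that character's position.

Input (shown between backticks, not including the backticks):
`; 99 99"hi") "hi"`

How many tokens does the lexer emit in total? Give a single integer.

pos=0: emit SEMI ';'
pos=2: emit NUM '99' (now at pos=4)
pos=5: emit NUM '99' (now at pos=7)
pos=7: enter STRING mode
pos=7: emit STR "hi" (now at pos=11)
pos=11: emit RPAREN ')'
pos=13: enter STRING mode
pos=13: emit STR "hi" (now at pos=17)
DONE. 6 tokens: [SEMI, NUM, NUM, STR, RPAREN, STR]

Answer: 6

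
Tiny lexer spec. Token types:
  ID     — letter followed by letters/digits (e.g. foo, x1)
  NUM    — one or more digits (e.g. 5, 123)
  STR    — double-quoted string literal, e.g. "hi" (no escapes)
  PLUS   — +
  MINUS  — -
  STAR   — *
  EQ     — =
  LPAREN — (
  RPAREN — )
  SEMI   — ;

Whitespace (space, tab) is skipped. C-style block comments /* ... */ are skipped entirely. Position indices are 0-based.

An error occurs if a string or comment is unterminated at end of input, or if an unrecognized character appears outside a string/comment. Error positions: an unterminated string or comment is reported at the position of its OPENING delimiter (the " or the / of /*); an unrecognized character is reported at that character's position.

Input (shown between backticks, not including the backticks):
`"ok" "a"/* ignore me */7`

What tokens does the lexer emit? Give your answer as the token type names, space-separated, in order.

pos=0: enter STRING mode
pos=0: emit STR "ok" (now at pos=4)
pos=5: enter STRING mode
pos=5: emit STR "a" (now at pos=8)
pos=8: enter COMMENT mode (saw '/*')
exit COMMENT mode (now at pos=23)
pos=23: emit NUM '7' (now at pos=24)
DONE. 3 tokens: [STR, STR, NUM]

Answer: STR STR NUM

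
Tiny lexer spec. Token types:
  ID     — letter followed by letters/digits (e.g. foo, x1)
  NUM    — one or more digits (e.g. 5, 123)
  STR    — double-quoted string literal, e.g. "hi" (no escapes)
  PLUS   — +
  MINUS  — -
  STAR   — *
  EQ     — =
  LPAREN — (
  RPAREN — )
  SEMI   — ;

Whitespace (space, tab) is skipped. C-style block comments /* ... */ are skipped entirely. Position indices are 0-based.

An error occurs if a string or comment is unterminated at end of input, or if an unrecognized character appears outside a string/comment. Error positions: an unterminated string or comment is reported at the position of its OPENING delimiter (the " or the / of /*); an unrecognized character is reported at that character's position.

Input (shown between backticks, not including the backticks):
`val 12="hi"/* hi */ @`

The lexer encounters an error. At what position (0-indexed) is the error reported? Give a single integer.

Answer: 20

Derivation:
pos=0: emit ID 'val' (now at pos=3)
pos=4: emit NUM '12' (now at pos=6)
pos=6: emit EQ '='
pos=7: enter STRING mode
pos=7: emit STR "hi" (now at pos=11)
pos=11: enter COMMENT mode (saw '/*')
exit COMMENT mode (now at pos=19)
pos=20: ERROR — unrecognized char '@'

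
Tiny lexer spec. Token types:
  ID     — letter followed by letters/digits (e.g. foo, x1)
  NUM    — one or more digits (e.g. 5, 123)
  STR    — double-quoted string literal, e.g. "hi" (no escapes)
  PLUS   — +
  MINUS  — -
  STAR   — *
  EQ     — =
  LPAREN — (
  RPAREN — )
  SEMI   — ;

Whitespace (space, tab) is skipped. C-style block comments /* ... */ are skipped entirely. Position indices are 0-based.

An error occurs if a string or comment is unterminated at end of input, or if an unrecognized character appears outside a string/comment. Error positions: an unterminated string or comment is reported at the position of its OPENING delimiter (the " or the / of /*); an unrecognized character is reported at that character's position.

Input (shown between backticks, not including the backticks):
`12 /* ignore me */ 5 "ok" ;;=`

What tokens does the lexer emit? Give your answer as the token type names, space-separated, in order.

pos=0: emit NUM '12' (now at pos=2)
pos=3: enter COMMENT mode (saw '/*')
exit COMMENT mode (now at pos=18)
pos=19: emit NUM '5' (now at pos=20)
pos=21: enter STRING mode
pos=21: emit STR "ok" (now at pos=25)
pos=26: emit SEMI ';'
pos=27: emit SEMI ';'
pos=28: emit EQ '='
DONE. 6 tokens: [NUM, NUM, STR, SEMI, SEMI, EQ]

Answer: NUM NUM STR SEMI SEMI EQ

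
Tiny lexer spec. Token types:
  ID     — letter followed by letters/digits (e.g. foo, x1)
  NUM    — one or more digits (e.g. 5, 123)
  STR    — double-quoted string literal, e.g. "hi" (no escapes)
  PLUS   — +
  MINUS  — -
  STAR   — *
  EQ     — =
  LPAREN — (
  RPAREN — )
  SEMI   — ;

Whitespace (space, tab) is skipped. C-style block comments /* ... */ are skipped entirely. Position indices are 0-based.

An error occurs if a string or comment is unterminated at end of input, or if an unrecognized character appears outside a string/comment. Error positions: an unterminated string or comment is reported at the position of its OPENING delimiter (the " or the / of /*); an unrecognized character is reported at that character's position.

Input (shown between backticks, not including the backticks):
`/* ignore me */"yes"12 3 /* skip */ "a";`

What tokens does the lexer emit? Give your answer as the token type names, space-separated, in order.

Answer: STR NUM NUM STR SEMI

Derivation:
pos=0: enter COMMENT mode (saw '/*')
exit COMMENT mode (now at pos=15)
pos=15: enter STRING mode
pos=15: emit STR "yes" (now at pos=20)
pos=20: emit NUM '12' (now at pos=22)
pos=23: emit NUM '3' (now at pos=24)
pos=25: enter COMMENT mode (saw '/*')
exit COMMENT mode (now at pos=35)
pos=36: enter STRING mode
pos=36: emit STR "a" (now at pos=39)
pos=39: emit SEMI ';'
DONE. 5 tokens: [STR, NUM, NUM, STR, SEMI]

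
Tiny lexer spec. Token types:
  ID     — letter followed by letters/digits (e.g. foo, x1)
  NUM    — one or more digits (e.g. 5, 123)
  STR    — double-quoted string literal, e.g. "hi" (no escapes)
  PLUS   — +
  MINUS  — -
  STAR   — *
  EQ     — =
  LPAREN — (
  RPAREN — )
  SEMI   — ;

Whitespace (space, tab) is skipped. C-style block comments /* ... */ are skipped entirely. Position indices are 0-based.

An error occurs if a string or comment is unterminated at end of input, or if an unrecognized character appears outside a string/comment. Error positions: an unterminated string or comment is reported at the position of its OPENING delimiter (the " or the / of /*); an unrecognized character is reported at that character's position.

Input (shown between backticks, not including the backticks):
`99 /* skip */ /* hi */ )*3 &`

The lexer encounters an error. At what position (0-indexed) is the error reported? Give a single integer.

pos=0: emit NUM '99' (now at pos=2)
pos=3: enter COMMENT mode (saw '/*')
exit COMMENT mode (now at pos=13)
pos=14: enter COMMENT mode (saw '/*')
exit COMMENT mode (now at pos=22)
pos=23: emit RPAREN ')'
pos=24: emit STAR '*'
pos=25: emit NUM '3' (now at pos=26)
pos=27: ERROR — unrecognized char '&'

Answer: 27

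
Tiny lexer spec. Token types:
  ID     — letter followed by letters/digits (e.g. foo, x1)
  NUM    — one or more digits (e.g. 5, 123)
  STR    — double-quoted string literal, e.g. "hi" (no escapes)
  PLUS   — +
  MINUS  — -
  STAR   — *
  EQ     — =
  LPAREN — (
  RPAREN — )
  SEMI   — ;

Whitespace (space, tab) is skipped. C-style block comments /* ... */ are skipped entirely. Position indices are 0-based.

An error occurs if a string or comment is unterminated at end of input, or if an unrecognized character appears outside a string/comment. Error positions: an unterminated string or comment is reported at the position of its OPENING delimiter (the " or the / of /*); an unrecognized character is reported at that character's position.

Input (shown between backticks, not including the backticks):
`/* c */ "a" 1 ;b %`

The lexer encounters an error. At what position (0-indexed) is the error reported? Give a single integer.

pos=0: enter COMMENT mode (saw '/*')
exit COMMENT mode (now at pos=7)
pos=8: enter STRING mode
pos=8: emit STR "a" (now at pos=11)
pos=12: emit NUM '1' (now at pos=13)
pos=14: emit SEMI ';'
pos=15: emit ID 'b' (now at pos=16)
pos=17: ERROR — unrecognized char '%'

Answer: 17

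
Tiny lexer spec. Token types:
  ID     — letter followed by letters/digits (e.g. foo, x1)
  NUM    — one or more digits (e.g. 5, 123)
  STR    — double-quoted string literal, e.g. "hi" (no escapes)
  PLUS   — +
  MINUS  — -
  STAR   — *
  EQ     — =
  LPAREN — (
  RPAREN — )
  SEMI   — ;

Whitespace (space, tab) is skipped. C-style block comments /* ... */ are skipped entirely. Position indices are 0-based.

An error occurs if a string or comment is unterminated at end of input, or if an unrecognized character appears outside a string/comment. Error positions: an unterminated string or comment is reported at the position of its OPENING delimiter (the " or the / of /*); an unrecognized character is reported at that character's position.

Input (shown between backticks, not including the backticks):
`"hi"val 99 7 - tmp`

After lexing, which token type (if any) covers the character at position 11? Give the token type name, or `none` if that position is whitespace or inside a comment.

pos=0: enter STRING mode
pos=0: emit STR "hi" (now at pos=4)
pos=4: emit ID 'val' (now at pos=7)
pos=8: emit NUM '99' (now at pos=10)
pos=11: emit NUM '7' (now at pos=12)
pos=13: emit MINUS '-'
pos=15: emit ID 'tmp' (now at pos=18)
DONE. 6 tokens: [STR, ID, NUM, NUM, MINUS, ID]
Position 11: char is '7' -> NUM

Answer: NUM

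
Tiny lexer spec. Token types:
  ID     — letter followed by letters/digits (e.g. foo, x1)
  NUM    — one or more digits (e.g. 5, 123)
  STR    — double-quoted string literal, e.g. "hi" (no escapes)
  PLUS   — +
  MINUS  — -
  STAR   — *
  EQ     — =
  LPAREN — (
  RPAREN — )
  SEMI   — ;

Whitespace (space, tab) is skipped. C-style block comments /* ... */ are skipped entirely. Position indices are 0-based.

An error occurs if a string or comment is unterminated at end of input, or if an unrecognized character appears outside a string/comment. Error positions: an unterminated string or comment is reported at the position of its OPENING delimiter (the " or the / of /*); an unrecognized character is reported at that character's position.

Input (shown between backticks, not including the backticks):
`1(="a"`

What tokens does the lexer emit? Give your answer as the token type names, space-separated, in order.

pos=0: emit NUM '1' (now at pos=1)
pos=1: emit LPAREN '('
pos=2: emit EQ '='
pos=3: enter STRING mode
pos=3: emit STR "a" (now at pos=6)
DONE. 4 tokens: [NUM, LPAREN, EQ, STR]

Answer: NUM LPAREN EQ STR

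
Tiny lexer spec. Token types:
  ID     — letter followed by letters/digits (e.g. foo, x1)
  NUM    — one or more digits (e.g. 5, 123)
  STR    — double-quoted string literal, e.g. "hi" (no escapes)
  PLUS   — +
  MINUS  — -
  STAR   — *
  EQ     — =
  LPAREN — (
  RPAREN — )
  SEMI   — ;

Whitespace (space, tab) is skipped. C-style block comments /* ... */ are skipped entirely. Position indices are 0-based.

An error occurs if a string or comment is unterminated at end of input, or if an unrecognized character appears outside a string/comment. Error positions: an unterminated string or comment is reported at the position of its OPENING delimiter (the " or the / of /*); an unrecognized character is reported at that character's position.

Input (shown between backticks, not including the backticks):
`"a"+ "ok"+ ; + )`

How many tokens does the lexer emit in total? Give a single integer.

pos=0: enter STRING mode
pos=0: emit STR "a" (now at pos=3)
pos=3: emit PLUS '+'
pos=5: enter STRING mode
pos=5: emit STR "ok" (now at pos=9)
pos=9: emit PLUS '+'
pos=11: emit SEMI ';'
pos=13: emit PLUS '+'
pos=15: emit RPAREN ')'
DONE. 7 tokens: [STR, PLUS, STR, PLUS, SEMI, PLUS, RPAREN]

Answer: 7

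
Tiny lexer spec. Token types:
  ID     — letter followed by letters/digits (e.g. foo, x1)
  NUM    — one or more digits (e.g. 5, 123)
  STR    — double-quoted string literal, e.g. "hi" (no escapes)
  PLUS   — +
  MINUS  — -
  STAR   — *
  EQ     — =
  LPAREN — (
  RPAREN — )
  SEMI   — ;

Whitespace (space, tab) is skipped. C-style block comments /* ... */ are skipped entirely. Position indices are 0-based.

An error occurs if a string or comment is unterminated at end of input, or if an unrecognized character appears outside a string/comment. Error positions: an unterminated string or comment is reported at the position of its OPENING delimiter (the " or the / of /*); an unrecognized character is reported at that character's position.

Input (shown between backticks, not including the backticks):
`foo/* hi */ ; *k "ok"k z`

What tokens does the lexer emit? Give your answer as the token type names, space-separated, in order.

pos=0: emit ID 'foo' (now at pos=3)
pos=3: enter COMMENT mode (saw '/*')
exit COMMENT mode (now at pos=11)
pos=12: emit SEMI ';'
pos=14: emit STAR '*'
pos=15: emit ID 'k' (now at pos=16)
pos=17: enter STRING mode
pos=17: emit STR "ok" (now at pos=21)
pos=21: emit ID 'k' (now at pos=22)
pos=23: emit ID 'z' (now at pos=24)
DONE. 7 tokens: [ID, SEMI, STAR, ID, STR, ID, ID]

Answer: ID SEMI STAR ID STR ID ID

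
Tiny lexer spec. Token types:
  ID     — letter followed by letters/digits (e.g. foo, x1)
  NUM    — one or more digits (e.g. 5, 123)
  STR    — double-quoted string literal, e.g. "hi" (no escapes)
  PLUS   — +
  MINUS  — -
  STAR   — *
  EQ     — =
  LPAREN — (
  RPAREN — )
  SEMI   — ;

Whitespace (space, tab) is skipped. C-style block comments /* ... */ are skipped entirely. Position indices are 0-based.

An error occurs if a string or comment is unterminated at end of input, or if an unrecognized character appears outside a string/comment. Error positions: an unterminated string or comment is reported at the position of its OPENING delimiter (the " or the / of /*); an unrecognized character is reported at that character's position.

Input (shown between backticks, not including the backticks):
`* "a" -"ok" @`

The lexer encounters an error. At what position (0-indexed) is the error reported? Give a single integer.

Answer: 12

Derivation:
pos=0: emit STAR '*'
pos=2: enter STRING mode
pos=2: emit STR "a" (now at pos=5)
pos=6: emit MINUS '-'
pos=7: enter STRING mode
pos=7: emit STR "ok" (now at pos=11)
pos=12: ERROR — unrecognized char '@'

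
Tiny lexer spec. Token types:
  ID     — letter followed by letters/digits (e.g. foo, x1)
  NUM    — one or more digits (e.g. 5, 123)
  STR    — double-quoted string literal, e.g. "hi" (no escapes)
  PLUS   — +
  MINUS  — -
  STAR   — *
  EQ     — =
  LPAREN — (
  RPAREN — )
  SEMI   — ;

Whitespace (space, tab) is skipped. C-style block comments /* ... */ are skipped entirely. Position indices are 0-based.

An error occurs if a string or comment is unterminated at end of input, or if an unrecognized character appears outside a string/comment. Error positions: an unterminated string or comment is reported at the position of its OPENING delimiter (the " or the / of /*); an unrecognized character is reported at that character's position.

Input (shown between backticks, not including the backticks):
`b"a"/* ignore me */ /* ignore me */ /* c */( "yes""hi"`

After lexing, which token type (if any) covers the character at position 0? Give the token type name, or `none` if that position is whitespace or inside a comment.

pos=0: emit ID 'b' (now at pos=1)
pos=1: enter STRING mode
pos=1: emit STR "a" (now at pos=4)
pos=4: enter COMMENT mode (saw '/*')
exit COMMENT mode (now at pos=19)
pos=20: enter COMMENT mode (saw '/*')
exit COMMENT mode (now at pos=35)
pos=36: enter COMMENT mode (saw '/*')
exit COMMENT mode (now at pos=43)
pos=43: emit LPAREN '('
pos=45: enter STRING mode
pos=45: emit STR "yes" (now at pos=50)
pos=50: enter STRING mode
pos=50: emit STR "hi" (now at pos=54)
DONE. 5 tokens: [ID, STR, LPAREN, STR, STR]
Position 0: char is 'b' -> ID

Answer: ID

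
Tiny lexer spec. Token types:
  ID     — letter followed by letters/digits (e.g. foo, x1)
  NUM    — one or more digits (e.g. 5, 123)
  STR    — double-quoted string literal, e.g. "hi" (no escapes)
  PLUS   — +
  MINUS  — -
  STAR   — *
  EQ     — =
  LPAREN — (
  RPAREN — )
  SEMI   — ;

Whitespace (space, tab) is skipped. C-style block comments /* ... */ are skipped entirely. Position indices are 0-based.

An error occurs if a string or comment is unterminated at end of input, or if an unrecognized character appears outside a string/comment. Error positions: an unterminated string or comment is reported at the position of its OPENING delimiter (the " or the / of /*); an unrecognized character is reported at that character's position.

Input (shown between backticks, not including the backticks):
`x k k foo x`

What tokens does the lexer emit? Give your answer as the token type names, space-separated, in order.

pos=0: emit ID 'x' (now at pos=1)
pos=2: emit ID 'k' (now at pos=3)
pos=4: emit ID 'k' (now at pos=5)
pos=6: emit ID 'foo' (now at pos=9)
pos=10: emit ID 'x' (now at pos=11)
DONE. 5 tokens: [ID, ID, ID, ID, ID]

Answer: ID ID ID ID ID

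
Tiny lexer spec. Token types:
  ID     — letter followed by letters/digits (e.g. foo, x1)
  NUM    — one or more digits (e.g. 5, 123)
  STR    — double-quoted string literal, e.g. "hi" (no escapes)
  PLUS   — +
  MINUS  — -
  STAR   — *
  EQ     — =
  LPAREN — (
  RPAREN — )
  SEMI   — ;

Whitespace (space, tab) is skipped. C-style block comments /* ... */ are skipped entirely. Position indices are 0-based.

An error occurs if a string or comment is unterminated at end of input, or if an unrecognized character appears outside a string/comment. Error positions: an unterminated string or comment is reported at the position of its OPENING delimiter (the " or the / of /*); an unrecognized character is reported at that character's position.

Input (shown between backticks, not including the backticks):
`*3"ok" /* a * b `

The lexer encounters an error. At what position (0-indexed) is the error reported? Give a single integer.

pos=0: emit STAR '*'
pos=1: emit NUM '3' (now at pos=2)
pos=2: enter STRING mode
pos=2: emit STR "ok" (now at pos=6)
pos=7: enter COMMENT mode (saw '/*')
pos=7: ERROR — unterminated comment (reached EOF)

Answer: 7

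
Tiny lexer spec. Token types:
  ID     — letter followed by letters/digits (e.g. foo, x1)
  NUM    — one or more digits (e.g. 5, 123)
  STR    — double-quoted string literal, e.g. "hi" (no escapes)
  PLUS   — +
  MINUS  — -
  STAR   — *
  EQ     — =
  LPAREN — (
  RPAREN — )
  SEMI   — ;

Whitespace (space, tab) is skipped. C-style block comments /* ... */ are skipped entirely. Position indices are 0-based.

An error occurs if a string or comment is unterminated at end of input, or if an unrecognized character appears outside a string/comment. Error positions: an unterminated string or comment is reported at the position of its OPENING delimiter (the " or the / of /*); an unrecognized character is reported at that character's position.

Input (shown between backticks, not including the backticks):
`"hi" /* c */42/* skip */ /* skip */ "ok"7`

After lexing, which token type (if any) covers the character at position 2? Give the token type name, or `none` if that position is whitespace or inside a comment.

pos=0: enter STRING mode
pos=0: emit STR "hi" (now at pos=4)
pos=5: enter COMMENT mode (saw '/*')
exit COMMENT mode (now at pos=12)
pos=12: emit NUM '42' (now at pos=14)
pos=14: enter COMMENT mode (saw '/*')
exit COMMENT mode (now at pos=24)
pos=25: enter COMMENT mode (saw '/*')
exit COMMENT mode (now at pos=35)
pos=36: enter STRING mode
pos=36: emit STR "ok" (now at pos=40)
pos=40: emit NUM '7' (now at pos=41)
DONE. 4 tokens: [STR, NUM, STR, NUM]
Position 2: char is 'i' -> STR

Answer: STR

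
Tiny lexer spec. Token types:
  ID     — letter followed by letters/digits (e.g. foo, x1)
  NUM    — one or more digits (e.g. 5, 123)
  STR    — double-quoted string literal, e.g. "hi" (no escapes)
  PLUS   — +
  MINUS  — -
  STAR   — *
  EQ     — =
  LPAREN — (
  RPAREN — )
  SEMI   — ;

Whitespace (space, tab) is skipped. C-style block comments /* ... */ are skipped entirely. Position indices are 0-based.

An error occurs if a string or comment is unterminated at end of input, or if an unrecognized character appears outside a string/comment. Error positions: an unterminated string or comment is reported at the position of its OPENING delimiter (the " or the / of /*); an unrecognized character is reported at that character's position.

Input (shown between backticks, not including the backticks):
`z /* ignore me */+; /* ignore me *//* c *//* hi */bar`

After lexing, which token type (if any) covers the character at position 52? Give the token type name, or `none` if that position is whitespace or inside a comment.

pos=0: emit ID 'z' (now at pos=1)
pos=2: enter COMMENT mode (saw '/*')
exit COMMENT mode (now at pos=17)
pos=17: emit PLUS '+'
pos=18: emit SEMI ';'
pos=20: enter COMMENT mode (saw '/*')
exit COMMENT mode (now at pos=35)
pos=35: enter COMMENT mode (saw '/*')
exit COMMENT mode (now at pos=42)
pos=42: enter COMMENT mode (saw '/*')
exit COMMENT mode (now at pos=50)
pos=50: emit ID 'bar' (now at pos=53)
DONE. 4 tokens: [ID, PLUS, SEMI, ID]
Position 52: char is 'r' -> ID

Answer: ID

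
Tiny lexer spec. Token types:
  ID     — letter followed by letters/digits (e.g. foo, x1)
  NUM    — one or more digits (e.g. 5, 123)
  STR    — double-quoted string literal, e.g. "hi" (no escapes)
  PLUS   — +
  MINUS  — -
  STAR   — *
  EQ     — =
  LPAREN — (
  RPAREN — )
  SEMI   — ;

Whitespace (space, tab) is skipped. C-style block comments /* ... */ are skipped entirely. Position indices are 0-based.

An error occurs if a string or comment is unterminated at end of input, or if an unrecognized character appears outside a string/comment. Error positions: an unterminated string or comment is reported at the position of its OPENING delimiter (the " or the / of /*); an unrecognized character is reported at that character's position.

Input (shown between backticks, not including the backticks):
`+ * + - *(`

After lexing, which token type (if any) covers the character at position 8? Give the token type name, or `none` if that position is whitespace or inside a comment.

pos=0: emit PLUS '+'
pos=2: emit STAR '*'
pos=4: emit PLUS '+'
pos=6: emit MINUS '-'
pos=8: emit STAR '*'
pos=9: emit LPAREN '('
DONE. 6 tokens: [PLUS, STAR, PLUS, MINUS, STAR, LPAREN]
Position 8: char is '*' -> STAR

Answer: STAR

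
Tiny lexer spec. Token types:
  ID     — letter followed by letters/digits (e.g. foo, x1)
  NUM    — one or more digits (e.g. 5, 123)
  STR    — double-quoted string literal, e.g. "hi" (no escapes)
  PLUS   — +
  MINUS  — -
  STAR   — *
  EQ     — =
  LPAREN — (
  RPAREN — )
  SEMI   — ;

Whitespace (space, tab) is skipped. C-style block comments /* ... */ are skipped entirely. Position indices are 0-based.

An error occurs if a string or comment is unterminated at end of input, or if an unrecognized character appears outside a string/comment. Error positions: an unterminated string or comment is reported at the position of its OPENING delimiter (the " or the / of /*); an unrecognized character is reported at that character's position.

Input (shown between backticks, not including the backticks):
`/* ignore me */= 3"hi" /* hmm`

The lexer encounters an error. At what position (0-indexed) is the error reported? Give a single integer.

pos=0: enter COMMENT mode (saw '/*')
exit COMMENT mode (now at pos=15)
pos=15: emit EQ '='
pos=17: emit NUM '3' (now at pos=18)
pos=18: enter STRING mode
pos=18: emit STR "hi" (now at pos=22)
pos=23: enter COMMENT mode (saw '/*')
pos=23: ERROR — unterminated comment (reached EOF)

Answer: 23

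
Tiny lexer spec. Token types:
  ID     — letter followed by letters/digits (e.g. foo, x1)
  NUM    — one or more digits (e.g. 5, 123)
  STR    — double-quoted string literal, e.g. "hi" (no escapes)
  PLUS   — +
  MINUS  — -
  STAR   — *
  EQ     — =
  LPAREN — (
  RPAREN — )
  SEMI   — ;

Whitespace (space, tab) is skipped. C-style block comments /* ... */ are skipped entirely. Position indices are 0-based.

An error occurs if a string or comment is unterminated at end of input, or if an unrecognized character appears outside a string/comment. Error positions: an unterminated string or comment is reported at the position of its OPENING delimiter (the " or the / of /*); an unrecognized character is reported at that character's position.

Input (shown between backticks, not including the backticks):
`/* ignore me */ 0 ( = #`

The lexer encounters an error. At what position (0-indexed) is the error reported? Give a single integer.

Answer: 22

Derivation:
pos=0: enter COMMENT mode (saw '/*')
exit COMMENT mode (now at pos=15)
pos=16: emit NUM '0' (now at pos=17)
pos=18: emit LPAREN '('
pos=20: emit EQ '='
pos=22: ERROR — unrecognized char '#'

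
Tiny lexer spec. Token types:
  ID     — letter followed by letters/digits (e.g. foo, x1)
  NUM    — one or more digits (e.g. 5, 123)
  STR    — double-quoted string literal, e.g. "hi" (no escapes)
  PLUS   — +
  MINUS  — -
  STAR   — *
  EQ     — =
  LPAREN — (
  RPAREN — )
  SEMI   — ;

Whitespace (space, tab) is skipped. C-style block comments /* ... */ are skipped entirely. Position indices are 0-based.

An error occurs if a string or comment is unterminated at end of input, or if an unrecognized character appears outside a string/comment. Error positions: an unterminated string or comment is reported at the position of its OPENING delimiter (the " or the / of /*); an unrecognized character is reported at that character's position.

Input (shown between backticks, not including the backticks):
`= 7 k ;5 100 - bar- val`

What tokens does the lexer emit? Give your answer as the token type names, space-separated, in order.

pos=0: emit EQ '='
pos=2: emit NUM '7' (now at pos=3)
pos=4: emit ID 'k' (now at pos=5)
pos=6: emit SEMI ';'
pos=7: emit NUM '5' (now at pos=8)
pos=9: emit NUM '100' (now at pos=12)
pos=13: emit MINUS '-'
pos=15: emit ID 'bar' (now at pos=18)
pos=18: emit MINUS '-'
pos=20: emit ID 'val' (now at pos=23)
DONE. 10 tokens: [EQ, NUM, ID, SEMI, NUM, NUM, MINUS, ID, MINUS, ID]

Answer: EQ NUM ID SEMI NUM NUM MINUS ID MINUS ID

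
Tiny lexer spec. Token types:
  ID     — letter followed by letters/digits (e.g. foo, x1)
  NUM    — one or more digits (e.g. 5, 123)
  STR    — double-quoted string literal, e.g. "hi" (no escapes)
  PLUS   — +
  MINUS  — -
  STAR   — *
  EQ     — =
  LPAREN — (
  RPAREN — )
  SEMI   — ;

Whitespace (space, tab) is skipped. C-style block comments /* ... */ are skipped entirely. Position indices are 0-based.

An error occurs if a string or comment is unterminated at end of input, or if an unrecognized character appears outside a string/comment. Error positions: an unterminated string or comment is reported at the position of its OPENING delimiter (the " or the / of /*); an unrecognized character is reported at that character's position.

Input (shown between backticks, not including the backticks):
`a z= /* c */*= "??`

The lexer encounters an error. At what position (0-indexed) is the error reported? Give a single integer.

pos=0: emit ID 'a' (now at pos=1)
pos=2: emit ID 'z' (now at pos=3)
pos=3: emit EQ '='
pos=5: enter COMMENT mode (saw '/*')
exit COMMENT mode (now at pos=12)
pos=12: emit STAR '*'
pos=13: emit EQ '='
pos=15: enter STRING mode
pos=15: ERROR — unterminated string

Answer: 15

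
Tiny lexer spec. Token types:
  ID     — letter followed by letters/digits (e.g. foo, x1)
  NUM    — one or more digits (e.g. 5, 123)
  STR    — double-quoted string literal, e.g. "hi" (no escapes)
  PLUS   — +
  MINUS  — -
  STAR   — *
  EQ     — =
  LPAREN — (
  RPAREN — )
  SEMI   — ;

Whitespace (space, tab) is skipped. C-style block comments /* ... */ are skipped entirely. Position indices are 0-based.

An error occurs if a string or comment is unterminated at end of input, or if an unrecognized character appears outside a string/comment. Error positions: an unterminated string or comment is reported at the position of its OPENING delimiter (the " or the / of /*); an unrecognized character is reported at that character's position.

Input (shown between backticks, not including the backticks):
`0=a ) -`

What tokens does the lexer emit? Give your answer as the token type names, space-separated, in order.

pos=0: emit NUM '0' (now at pos=1)
pos=1: emit EQ '='
pos=2: emit ID 'a' (now at pos=3)
pos=4: emit RPAREN ')'
pos=6: emit MINUS '-'
DONE. 5 tokens: [NUM, EQ, ID, RPAREN, MINUS]

Answer: NUM EQ ID RPAREN MINUS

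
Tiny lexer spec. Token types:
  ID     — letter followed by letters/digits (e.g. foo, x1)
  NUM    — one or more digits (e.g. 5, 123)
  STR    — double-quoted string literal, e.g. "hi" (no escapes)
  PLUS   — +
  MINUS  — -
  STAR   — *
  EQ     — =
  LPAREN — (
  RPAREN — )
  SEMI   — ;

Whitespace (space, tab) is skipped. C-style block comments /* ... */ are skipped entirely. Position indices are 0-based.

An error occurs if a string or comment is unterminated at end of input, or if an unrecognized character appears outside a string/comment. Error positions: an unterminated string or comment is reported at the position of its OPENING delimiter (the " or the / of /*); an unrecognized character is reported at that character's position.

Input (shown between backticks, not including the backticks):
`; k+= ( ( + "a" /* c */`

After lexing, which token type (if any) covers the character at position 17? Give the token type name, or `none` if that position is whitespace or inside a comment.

pos=0: emit SEMI ';'
pos=2: emit ID 'k' (now at pos=3)
pos=3: emit PLUS '+'
pos=4: emit EQ '='
pos=6: emit LPAREN '('
pos=8: emit LPAREN '('
pos=10: emit PLUS '+'
pos=12: enter STRING mode
pos=12: emit STR "a" (now at pos=15)
pos=16: enter COMMENT mode (saw '/*')
exit COMMENT mode (now at pos=23)
DONE. 8 tokens: [SEMI, ID, PLUS, EQ, LPAREN, LPAREN, PLUS, STR]
Position 17: char is '*' -> none

Answer: none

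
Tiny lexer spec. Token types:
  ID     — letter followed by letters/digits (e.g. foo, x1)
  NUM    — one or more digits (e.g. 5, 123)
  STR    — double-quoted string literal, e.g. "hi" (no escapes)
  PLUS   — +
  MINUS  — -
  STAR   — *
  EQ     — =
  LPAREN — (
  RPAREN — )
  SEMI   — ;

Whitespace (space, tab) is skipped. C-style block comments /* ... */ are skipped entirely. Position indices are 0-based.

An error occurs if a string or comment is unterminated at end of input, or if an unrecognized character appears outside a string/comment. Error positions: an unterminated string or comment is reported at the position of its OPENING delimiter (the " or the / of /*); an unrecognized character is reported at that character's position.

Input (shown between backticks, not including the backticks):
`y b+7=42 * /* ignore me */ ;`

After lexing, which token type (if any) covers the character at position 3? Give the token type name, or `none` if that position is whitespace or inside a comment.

Answer: PLUS

Derivation:
pos=0: emit ID 'y' (now at pos=1)
pos=2: emit ID 'b' (now at pos=3)
pos=3: emit PLUS '+'
pos=4: emit NUM '7' (now at pos=5)
pos=5: emit EQ '='
pos=6: emit NUM '42' (now at pos=8)
pos=9: emit STAR '*'
pos=11: enter COMMENT mode (saw '/*')
exit COMMENT mode (now at pos=26)
pos=27: emit SEMI ';'
DONE. 8 tokens: [ID, ID, PLUS, NUM, EQ, NUM, STAR, SEMI]
Position 3: char is '+' -> PLUS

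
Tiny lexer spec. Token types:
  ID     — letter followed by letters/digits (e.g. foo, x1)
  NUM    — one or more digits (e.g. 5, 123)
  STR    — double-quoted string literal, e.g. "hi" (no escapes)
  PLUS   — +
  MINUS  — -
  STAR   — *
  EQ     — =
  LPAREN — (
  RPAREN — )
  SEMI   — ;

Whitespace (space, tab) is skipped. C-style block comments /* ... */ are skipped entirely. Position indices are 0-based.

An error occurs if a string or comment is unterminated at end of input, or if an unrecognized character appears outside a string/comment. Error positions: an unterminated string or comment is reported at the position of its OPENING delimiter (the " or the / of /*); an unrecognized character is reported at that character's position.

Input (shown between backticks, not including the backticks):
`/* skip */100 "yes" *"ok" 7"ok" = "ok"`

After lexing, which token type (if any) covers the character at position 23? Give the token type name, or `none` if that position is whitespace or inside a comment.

pos=0: enter COMMENT mode (saw '/*')
exit COMMENT mode (now at pos=10)
pos=10: emit NUM '100' (now at pos=13)
pos=14: enter STRING mode
pos=14: emit STR "yes" (now at pos=19)
pos=20: emit STAR '*'
pos=21: enter STRING mode
pos=21: emit STR "ok" (now at pos=25)
pos=26: emit NUM '7' (now at pos=27)
pos=27: enter STRING mode
pos=27: emit STR "ok" (now at pos=31)
pos=32: emit EQ '='
pos=34: enter STRING mode
pos=34: emit STR "ok" (now at pos=38)
DONE. 8 tokens: [NUM, STR, STAR, STR, NUM, STR, EQ, STR]
Position 23: char is 'k' -> STR

Answer: STR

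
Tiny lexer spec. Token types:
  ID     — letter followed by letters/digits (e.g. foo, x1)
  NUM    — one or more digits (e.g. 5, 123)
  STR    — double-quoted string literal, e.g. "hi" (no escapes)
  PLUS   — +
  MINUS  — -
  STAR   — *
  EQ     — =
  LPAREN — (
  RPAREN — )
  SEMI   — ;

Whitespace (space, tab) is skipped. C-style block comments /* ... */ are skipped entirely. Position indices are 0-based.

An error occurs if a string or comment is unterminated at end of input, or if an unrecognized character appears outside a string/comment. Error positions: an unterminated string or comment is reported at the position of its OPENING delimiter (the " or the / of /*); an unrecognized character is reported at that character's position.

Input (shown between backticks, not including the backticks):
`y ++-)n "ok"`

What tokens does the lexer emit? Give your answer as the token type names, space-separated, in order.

Answer: ID PLUS PLUS MINUS RPAREN ID STR

Derivation:
pos=0: emit ID 'y' (now at pos=1)
pos=2: emit PLUS '+'
pos=3: emit PLUS '+'
pos=4: emit MINUS '-'
pos=5: emit RPAREN ')'
pos=6: emit ID 'n' (now at pos=7)
pos=8: enter STRING mode
pos=8: emit STR "ok" (now at pos=12)
DONE. 7 tokens: [ID, PLUS, PLUS, MINUS, RPAREN, ID, STR]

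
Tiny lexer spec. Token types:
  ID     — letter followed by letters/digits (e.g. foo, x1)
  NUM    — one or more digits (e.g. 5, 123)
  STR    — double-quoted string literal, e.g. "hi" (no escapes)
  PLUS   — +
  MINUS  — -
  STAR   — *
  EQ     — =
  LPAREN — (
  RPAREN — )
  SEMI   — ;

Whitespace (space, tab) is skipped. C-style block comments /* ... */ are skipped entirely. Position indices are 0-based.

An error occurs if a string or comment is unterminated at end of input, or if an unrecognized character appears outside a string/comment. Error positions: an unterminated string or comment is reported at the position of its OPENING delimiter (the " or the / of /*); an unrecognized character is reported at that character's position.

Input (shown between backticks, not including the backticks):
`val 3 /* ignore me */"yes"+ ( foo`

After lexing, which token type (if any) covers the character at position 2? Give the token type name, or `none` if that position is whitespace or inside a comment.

Answer: ID

Derivation:
pos=0: emit ID 'val' (now at pos=3)
pos=4: emit NUM '3' (now at pos=5)
pos=6: enter COMMENT mode (saw '/*')
exit COMMENT mode (now at pos=21)
pos=21: enter STRING mode
pos=21: emit STR "yes" (now at pos=26)
pos=26: emit PLUS '+'
pos=28: emit LPAREN '('
pos=30: emit ID 'foo' (now at pos=33)
DONE. 6 tokens: [ID, NUM, STR, PLUS, LPAREN, ID]
Position 2: char is 'l' -> ID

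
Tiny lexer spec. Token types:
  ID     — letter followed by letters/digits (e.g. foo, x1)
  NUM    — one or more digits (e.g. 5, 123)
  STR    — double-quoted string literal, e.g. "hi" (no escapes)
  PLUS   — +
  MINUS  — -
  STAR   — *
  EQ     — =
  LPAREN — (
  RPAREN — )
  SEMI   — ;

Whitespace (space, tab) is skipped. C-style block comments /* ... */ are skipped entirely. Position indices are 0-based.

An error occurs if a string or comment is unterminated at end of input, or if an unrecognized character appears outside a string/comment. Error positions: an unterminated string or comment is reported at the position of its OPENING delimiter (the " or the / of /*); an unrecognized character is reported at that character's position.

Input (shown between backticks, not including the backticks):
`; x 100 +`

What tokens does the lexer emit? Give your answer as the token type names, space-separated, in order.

Answer: SEMI ID NUM PLUS

Derivation:
pos=0: emit SEMI ';'
pos=2: emit ID 'x' (now at pos=3)
pos=4: emit NUM '100' (now at pos=7)
pos=8: emit PLUS '+'
DONE. 4 tokens: [SEMI, ID, NUM, PLUS]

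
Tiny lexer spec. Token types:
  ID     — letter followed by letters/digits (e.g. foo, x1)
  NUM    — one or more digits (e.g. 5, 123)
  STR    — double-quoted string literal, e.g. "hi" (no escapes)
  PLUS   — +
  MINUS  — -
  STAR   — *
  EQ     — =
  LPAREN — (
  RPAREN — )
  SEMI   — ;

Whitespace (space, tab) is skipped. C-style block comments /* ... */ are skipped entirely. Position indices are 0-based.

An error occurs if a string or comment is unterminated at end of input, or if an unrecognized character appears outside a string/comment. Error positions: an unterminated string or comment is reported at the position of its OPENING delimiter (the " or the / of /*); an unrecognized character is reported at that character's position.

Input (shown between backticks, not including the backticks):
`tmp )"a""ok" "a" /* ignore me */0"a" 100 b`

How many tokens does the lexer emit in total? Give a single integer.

pos=0: emit ID 'tmp' (now at pos=3)
pos=4: emit RPAREN ')'
pos=5: enter STRING mode
pos=5: emit STR "a" (now at pos=8)
pos=8: enter STRING mode
pos=8: emit STR "ok" (now at pos=12)
pos=13: enter STRING mode
pos=13: emit STR "a" (now at pos=16)
pos=17: enter COMMENT mode (saw '/*')
exit COMMENT mode (now at pos=32)
pos=32: emit NUM '0' (now at pos=33)
pos=33: enter STRING mode
pos=33: emit STR "a" (now at pos=36)
pos=37: emit NUM '100' (now at pos=40)
pos=41: emit ID 'b' (now at pos=42)
DONE. 9 tokens: [ID, RPAREN, STR, STR, STR, NUM, STR, NUM, ID]

Answer: 9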